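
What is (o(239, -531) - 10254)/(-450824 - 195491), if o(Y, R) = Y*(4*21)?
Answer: -9822/646315 ≈ -0.015197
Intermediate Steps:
o(Y, R) = 84*Y (o(Y, R) = Y*84 = 84*Y)
(o(239, -531) - 10254)/(-450824 - 195491) = (84*239 - 10254)/(-450824 - 195491) = (20076 - 10254)/(-646315) = 9822*(-1/646315) = -9822/646315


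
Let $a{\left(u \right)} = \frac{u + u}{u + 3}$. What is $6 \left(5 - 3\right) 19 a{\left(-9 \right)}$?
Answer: $684$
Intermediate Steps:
$a{\left(u \right)} = \frac{2 u}{3 + u}$
$6 \left(5 - 3\right) 19 a{\left(-9 \right)} = 6 \left(5 - 3\right) 19 \cdot 2 \left(-9\right) \frac{1}{3 - 9} = 6 \cdot 2 \cdot 19 \cdot 2 \left(-9\right) \frac{1}{-6} = 12 \cdot 19 \cdot 2 \left(-9\right) \left(- \frac{1}{6}\right) = 228 \cdot 3 = 684$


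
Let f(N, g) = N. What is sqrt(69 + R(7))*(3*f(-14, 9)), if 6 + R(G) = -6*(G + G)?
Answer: -42*I*sqrt(21) ≈ -192.47*I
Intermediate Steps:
R(G) = -6 - 12*G (R(G) = -6 - 6*(G + G) = -6 - 12*G)
sqrt(69 + R(7))*(3*f(-14, 9)) = sqrt(69 + (-6 - 12*7))*(3*(-14)) = sqrt(69 + (-6 - 84))*(-42) = sqrt(69 - 90)*(-42) = sqrt(-21)*(-42) = (I*sqrt(21))*(-42) = -42*I*sqrt(21)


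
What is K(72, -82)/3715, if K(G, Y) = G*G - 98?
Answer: 5086/3715 ≈ 1.3690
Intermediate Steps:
K(G, Y) = -98 + G**2 (K(G, Y) = G**2 - 98 = -98 + G**2)
K(72, -82)/3715 = (-98 + 72**2)/3715 = (-98 + 5184)*(1/3715) = 5086*(1/3715) = 5086/3715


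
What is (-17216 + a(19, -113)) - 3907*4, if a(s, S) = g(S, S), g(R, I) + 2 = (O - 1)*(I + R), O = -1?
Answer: -32394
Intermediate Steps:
g(R, I) = -2 - 2*I - 2*R (g(R, I) = -2 + (-1 - 1)*(I + R) = -2 - 2*(I + R) = -2 + (-2*I - 2*R) = -2 - 2*I - 2*R)
a(s, S) = -2 - 4*S (a(s, S) = -2 - 2*S - 2*S = -2 - 4*S)
(-17216 + a(19, -113)) - 3907*4 = (-17216 + (-2 - 4*(-113))) - 3907*4 = (-17216 + (-2 + 452)) - 15628 = (-17216 + 450) - 15628 = -16766 - 15628 = -32394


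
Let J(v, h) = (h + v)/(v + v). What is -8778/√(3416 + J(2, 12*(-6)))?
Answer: -1254*√13594/971 ≈ -150.57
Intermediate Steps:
J(v, h) = (h + v)/(2*v) (J(v, h) = (h + v)/((2*v)) = (h + v)*(1/(2*v)) = (h + v)/(2*v))
-8778/√(3416 + J(2, 12*(-6))) = -8778/√(3416 + (½)*(12*(-6) + 2)/2) = -8778/√(3416 + (½)*(½)*(-72 + 2)) = -8778/√(3416 + (½)*(½)*(-70)) = -8778/√(3416 - 35/2) = -8778*√13594/6797 = -1254*√13594/971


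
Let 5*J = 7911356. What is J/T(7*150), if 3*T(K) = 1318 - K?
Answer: 5933517/335 ≈ 17712.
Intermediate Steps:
J = 7911356/5 (J = (1/5)*7911356 = 7911356/5 ≈ 1.5823e+6)
T(K) = 1318/3 - K/3 (T(K) = (1318 - K)/3 = 1318/3 - K/3)
J/T(7*150) = 7911356/(5*(1318/3 - 7*150/3)) = 7911356/(5*(1318/3 - 1/3*1050)) = 7911356/(5*(1318/3 - 350)) = 7911356/(5*(268/3)) = (7911356/5)*(3/268) = 5933517/335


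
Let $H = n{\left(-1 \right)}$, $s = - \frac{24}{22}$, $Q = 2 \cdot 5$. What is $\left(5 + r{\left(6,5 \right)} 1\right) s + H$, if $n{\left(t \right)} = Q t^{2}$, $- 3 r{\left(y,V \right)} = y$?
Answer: $\frac{74}{11} \approx 6.7273$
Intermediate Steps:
$r{\left(y,V \right)} = - \frac{y}{3}$
$Q = 10$
$s = - \frac{12}{11}$ ($s = \left(-24\right) \frac{1}{22} = - \frac{12}{11} \approx -1.0909$)
$n{\left(t \right)} = 10 t^{2}$
$H = 10$ ($H = 10 \left(-1\right)^{2} = 10 \cdot 1 = 10$)
$\left(5 + r{\left(6,5 \right)} 1\right) s + H = \left(5 + \left(- \frac{1}{3}\right) 6 \cdot 1\right) \left(- \frac{12}{11}\right) + 10 = \left(5 - 2\right) \left(- \frac{12}{11}\right) + 10 = 3 \left(- \frac{12}{11}\right) + 10 = - \frac{36}{11} + 10 = \frac{74}{11}$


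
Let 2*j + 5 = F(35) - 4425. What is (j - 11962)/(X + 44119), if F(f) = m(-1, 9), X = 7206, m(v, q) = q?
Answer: -5669/20530 ≈ -0.27613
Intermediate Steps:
F(f) = 9
j = -4421/2 (j = -5/2 + (9 - 4425)/2 = -5/2 + (½)*(-4416) = -5/2 - 2208 = -4421/2 ≈ -2210.5)
(j - 11962)/(X + 44119) = (-4421/2 - 11962)/(7206 + 44119) = -28345/2/51325 = -28345/2*1/51325 = -5669/20530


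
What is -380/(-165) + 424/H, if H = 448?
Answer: 6005/1848 ≈ 3.2495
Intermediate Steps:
-380/(-165) + 424/H = -380/(-165) + 424/448 = -380*(-1/165) + 424*(1/448) = 76/33 + 53/56 = 6005/1848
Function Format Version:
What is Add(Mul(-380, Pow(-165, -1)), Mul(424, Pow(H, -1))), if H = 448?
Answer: Rational(6005, 1848) ≈ 3.2495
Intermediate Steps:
Add(Mul(-380, Pow(-165, -1)), Mul(424, Pow(H, -1))) = Add(Mul(-380, Pow(-165, -1)), Mul(424, Pow(448, -1))) = Add(Mul(-380, Rational(-1, 165)), Mul(424, Rational(1, 448))) = Add(Rational(76, 33), Rational(53, 56)) = Rational(6005, 1848)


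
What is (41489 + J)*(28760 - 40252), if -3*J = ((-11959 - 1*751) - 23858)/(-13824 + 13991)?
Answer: -239292825044/501 ≈ -4.7763e+8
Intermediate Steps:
J = 36568/501 (J = -((-11959 - 1*751) - 23858)/(3*(-13824 + 13991)) = -((-11959 - 751) - 23858)/(3*167) = -(-12710 - 23858)/(3*167) = -(-36568)/(3*167) = -⅓*(-36568/167) = 36568/501 ≈ 72.990)
(41489 + J)*(28760 - 40252) = (41489 + 36568/501)*(28760 - 40252) = (20822557/501)*(-11492) = -239292825044/501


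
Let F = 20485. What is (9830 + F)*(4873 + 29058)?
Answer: 1028618265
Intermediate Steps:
(9830 + F)*(4873 + 29058) = (9830 + 20485)*(4873 + 29058) = 30315*33931 = 1028618265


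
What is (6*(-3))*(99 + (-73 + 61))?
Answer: -1566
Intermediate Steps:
(6*(-3))*(99 + (-73 + 61)) = -18*(99 - 12) = -18*87 = -1566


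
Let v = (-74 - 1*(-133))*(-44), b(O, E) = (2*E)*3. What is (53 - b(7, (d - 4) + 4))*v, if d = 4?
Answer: -75284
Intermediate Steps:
b(O, E) = 6*E
v = -2596 (v = (-74 + 133)*(-44) = 59*(-44) = -2596)
(53 - b(7, (d - 4) + 4))*v = (53 - 6*((4 - 4) + 4))*(-2596) = (53 - 6*(0 + 4))*(-2596) = (53 - 6*4)*(-2596) = (53 - 1*24)*(-2596) = (53 - 24)*(-2596) = 29*(-2596) = -75284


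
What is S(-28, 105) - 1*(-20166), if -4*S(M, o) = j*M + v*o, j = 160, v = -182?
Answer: 52127/2 ≈ 26064.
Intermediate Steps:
S(M, o) = -40*M + 91*o/2 (S(M, o) = -(160*M - 182*o)/4 = -(-182*o + 160*M)/4 = -40*M + 91*o/2)
S(-28, 105) - 1*(-20166) = (-40*(-28) + (91/2)*105) - 1*(-20166) = (1120 + 9555/2) + 20166 = 11795/2 + 20166 = 52127/2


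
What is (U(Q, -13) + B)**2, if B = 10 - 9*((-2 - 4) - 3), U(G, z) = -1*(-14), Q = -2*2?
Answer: 11025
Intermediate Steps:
Q = -4
U(G, z) = 14
B = 91 (B = 10 - 9*(-6 - 3) = 10 - 9*(-9) = 10 + 81 = 91)
(U(Q, -13) + B)**2 = (14 + 91)**2 = 105**2 = 11025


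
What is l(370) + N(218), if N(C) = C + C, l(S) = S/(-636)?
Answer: 138463/318 ≈ 435.42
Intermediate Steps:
l(S) = -S/636 (l(S) = S*(-1/636) = -S/636)
N(C) = 2*C
l(370) + N(218) = -1/636*370 + 2*218 = -185/318 + 436 = 138463/318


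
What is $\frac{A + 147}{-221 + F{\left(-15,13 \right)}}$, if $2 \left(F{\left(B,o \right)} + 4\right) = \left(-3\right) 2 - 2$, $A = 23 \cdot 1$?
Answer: $- \frac{170}{229} \approx -0.74236$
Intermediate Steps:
$A = 23$
$F{\left(B,o \right)} = -8$ ($F{\left(B,o \right)} = -4 + \frac{\left(-3\right) 2 - 2}{2} = -4 + \frac{-6 - 2}{2} = -4 + \frac{1}{2} \left(-8\right) = -4 - 4 = -8$)
$\frac{A + 147}{-221 + F{\left(-15,13 \right)}} = \frac{23 + 147}{-221 - 8} = \frac{1}{-229} \cdot 170 = \left(- \frac{1}{229}\right) 170 = - \frac{170}{229}$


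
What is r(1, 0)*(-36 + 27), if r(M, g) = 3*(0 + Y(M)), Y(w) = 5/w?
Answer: -135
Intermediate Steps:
r(M, g) = 15/M (r(M, g) = 3*(0 + 5/M) = 3*(5/M) = 15/M)
r(1, 0)*(-36 + 27) = (15/1)*(-36 + 27) = (15*1)*(-9) = 15*(-9) = -135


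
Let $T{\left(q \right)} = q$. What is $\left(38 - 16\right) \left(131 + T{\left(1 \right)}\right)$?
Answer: $2904$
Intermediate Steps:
$\left(38 - 16\right) \left(131 + T{\left(1 \right)}\right) = \left(38 - 16\right) \left(131 + 1\right) = \left(38 - 16\right) 132 = 22 \cdot 132 = 2904$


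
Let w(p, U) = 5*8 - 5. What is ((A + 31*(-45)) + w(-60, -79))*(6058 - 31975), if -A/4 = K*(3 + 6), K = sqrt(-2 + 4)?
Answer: 35247120 + 933012*sqrt(2) ≈ 3.6567e+7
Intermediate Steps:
K = sqrt(2) ≈ 1.4142
A = -36*sqrt(2) (A = -4*sqrt(2)*(3 + 6) = -4*sqrt(2)*9 = -36*sqrt(2) ≈ -50.912)
w(p, U) = 35 (w(p, U) = 40 - 5 = 35)
((A + 31*(-45)) + w(-60, -79))*(6058 - 31975) = ((-36*sqrt(2) + 31*(-45)) + 35)*(6058 - 31975) = ((-36*sqrt(2) - 1395) + 35)*(-25917) = ((-1395 - 36*sqrt(2)) + 35)*(-25917) = (-1360 - 36*sqrt(2))*(-25917) = 35247120 + 933012*sqrt(2)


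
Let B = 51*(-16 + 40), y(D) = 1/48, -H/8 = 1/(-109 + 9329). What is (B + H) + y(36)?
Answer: 135425569/110640 ≈ 1224.0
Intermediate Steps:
H = -2/2305 (H = -8/(-109 + 9329) = -8/9220 = -8*1/9220 = -2/2305 ≈ -0.00086768)
y(D) = 1/48
B = 1224 (B = 51*24 = 1224)
(B + H) + y(36) = (1224 - 2/2305) + 1/48 = 2821318/2305 + 1/48 = 135425569/110640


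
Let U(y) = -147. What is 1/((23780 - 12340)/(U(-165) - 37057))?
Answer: -9301/2860 ≈ -3.2521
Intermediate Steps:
1/((23780 - 12340)/(U(-165) - 37057)) = 1/((23780 - 12340)/(-147 - 37057)) = 1/(11440/(-37204)) = 1/(11440*(-1/37204)) = 1/(-2860/9301) = -9301/2860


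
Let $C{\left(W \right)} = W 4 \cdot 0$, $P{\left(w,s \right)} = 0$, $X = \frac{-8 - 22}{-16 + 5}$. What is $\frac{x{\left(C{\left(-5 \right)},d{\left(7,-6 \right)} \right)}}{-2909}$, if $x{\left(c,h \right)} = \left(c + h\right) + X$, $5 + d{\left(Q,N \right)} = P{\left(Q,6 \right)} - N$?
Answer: $- \frac{41}{31999} \approx -0.0012813$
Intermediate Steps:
$X = \frac{30}{11}$ ($X = - \frac{30}{-11} = \left(-30\right) \left(- \frac{1}{11}\right) = \frac{30}{11} \approx 2.7273$)
$d{\left(Q,N \right)} = -5 - N$ ($d{\left(Q,N \right)} = -5 + \left(0 - N\right) = -5 - N$)
$C{\left(W \right)} = 0$ ($C{\left(W \right)} = 4 W 0 = 0$)
$x{\left(c,h \right)} = \frac{30}{11} + c + h$ ($x{\left(c,h \right)} = \left(c + h\right) + \frac{30}{11} = \frac{30}{11} + c + h$)
$\frac{x{\left(C{\left(-5 \right)},d{\left(7,-6 \right)} \right)}}{-2909} = \frac{\frac{30}{11} + 0 - -1}{-2909} = \left(\frac{30}{11} + 0 + \left(-5 + 6\right)\right) \left(- \frac{1}{2909}\right) = \left(\frac{30}{11} + 0 + 1\right) \left(- \frac{1}{2909}\right) = \frac{41}{11} \left(- \frac{1}{2909}\right) = - \frac{41}{31999}$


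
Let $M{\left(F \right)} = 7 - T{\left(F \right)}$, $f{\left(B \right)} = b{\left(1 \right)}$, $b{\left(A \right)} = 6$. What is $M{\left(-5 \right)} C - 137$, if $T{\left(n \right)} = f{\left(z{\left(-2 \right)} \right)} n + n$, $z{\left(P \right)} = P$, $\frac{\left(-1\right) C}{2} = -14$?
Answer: $1039$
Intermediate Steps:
$C = 28$ ($C = \left(-2\right) \left(-14\right) = 28$)
$f{\left(B \right)} = 6$
$T{\left(n \right)} = 7 n$ ($T{\left(n \right)} = 6 n + n = 7 n$)
$M{\left(F \right)} = 7 - 7 F$
$M{\left(-5 \right)} C - 137 = \left(7 - -35\right) 28 - 137 = \left(7 + 35\right) 28 - 137 = 42 \cdot 28 - 137 = 1176 - 137 = 1039$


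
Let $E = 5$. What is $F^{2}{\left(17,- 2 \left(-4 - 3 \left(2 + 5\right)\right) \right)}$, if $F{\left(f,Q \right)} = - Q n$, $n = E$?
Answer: $62500$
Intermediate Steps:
$n = 5$
$F{\left(f,Q \right)} = - 5 Q$ ($F{\left(f,Q \right)} = - Q 5 = - 5 Q$)
$F^{2}{\left(17,- 2 \left(-4 - 3 \left(2 + 5\right)\right) \right)} = \left(- 5 \left(- 2 \left(-4 - 3 \left(2 + 5\right)\right)\right)\right)^{2} = \left(- 5 \left(- 2 \left(-4 - 21\right)\right)\right)^{2} = \left(- 5 \left(\left(-2\right) \left(-25\right)\right)\right)^{2} = \left(\left(-5\right) 50\right)^{2} = \left(-250\right)^{2} = 62500$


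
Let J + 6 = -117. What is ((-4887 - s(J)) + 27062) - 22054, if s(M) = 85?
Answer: 36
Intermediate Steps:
J = -123 (J = -6 - 117 = -123)
((-4887 - s(J)) + 27062) - 22054 = ((-4887 - 1*85) + 27062) - 22054 = ((-4887 - 85) + 27062) - 22054 = (-4972 + 27062) - 22054 = 22090 - 22054 = 36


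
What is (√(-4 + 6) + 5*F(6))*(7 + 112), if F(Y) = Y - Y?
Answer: 119*√2 ≈ 168.29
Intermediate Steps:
F(Y) = 0
(√(-4 + 6) + 5*F(6))*(7 + 112) = (√(-4 + 6) + 5*0)*(7 + 112) = (√2 + 0)*119 = √2*119 = 119*√2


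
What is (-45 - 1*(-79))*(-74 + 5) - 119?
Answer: -2465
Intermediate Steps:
(-45 - 1*(-79))*(-74 + 5) - 119 = (-45 + 79)*(-69) - 119 = 34*(-69) - 119 = -2346 - 119 = -2465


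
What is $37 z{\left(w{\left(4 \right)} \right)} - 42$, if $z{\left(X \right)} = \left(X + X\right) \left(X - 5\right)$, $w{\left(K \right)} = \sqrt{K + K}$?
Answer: $550 - 740 \sqrt{2} \approx -496.52$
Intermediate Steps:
$w{\left(K \right)} = \sqrt{2} \sqrt{K}$ ($w{\left(K \right)} = \sqrt{2 K} = \sqrt{2} \sqrt{K}$)
$z{\left(X \right)} = 2 X \left(-5 + X\right)$
$37 z{\left(w{\left(4 \right)} \right)} - 42 = 37 \cdot 2 \sqrt{2} \sqrt{4} \left(-5 + \sqrt{2} \sqrt{4}\right) - 42 = 37 \cdot 2 \sqrt{2} \cdot 2 \left(-5 + \sqrt{2} \cdot 2\right) - 42 = 37 \cdot 2 \cdot 2 \sqrt{2} \left(-5 + 2 \sqrt{2}\right) - 42 = 37 \cdot 4 \sqrt{2} \left(-5 + 2 \sqrt{2}\right) - 42 = 148 \sqrt{2} \left(-5 + 2 \sqrt{2}\right) - 42 = -42 + 148 \sqrt{2} \left(-5 + 2 \sqrt{2}\right)$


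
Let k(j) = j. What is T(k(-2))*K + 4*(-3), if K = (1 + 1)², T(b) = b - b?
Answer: -12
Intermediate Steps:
T(b) = 0
K = 4 (K = 2² = 4)
T(k(-2))*K + 4*(-3) = 0*4 + 4*(-3) = 0 - 12 = -12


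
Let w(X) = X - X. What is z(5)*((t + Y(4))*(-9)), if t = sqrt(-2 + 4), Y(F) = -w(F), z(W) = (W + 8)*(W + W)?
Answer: -1170*sqrt(2) ≈ -1654.6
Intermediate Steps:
w(X) = 0
z(W) = 2*W*(8 + W) (z(W) = (8 + W)*(2*W) = 2*W*(8 + W))
Y(F) = 0 (Y(F) = -1*0 = 0)
t = sqrt(2) ≈ 1.4142
z(5)*((t + Y(4))*(-9)) = (2*5*(8 + 5))*((sqrt(2) + 0)*(-9)) = (2*5*13)*(sqrt(2)*(-9)) = 130*(-9*sqrt(2)) = -1170*sqrt(2)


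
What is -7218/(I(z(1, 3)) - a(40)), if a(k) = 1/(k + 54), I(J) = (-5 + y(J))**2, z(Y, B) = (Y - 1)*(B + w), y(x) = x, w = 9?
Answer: -75388/261 ≈ -288.84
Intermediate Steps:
z(Y, B) = (-1 + Y)*(9 + B) (z(Y, B) = (Y - 1)*(B + 9) = (-1 + Y)*(9 + B))
I(J) = (-5 + J)**2
a(k) = 1/(54 + k)
-7218/(I(z(1, 3)) - a(40)) = -7218/((-5 + (-9 - 1*3 + 9*1 + 3*1))**2 - 1/(54 + 40)) = -7218/((-5 + (-9 - 3 + 9 + 3))**2 - 1/94) = -7218/((-5 + 0)**2 - 1*1/94) = -7218/((-5)**2 - 1/94) = -7218/(25 - 1/94) = -7218/2349/94 = -7218*94/2349 = -75388/261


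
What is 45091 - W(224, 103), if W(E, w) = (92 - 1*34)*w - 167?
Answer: 39284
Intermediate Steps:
W(E, w) = -167 + 58*w (W(E, w) = (92 - 34)*w - 167 = 58*w - 167 = -167 + 58*w)
45091 - W(224, 103) = 45091 - (-167 + 58*103) = 45091 - (-167 + 5974) = 45091 - 1*5807 = 45091 - 5807 = 39284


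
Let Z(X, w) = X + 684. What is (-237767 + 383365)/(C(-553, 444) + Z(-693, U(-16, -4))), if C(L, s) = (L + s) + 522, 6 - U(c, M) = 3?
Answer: 72799/202 ≈ 360.39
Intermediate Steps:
U(c, M) = 3 (U(c, M) = 6 - 1*3 = 6 - 3 = 3)
C(L, s) = 522 + L + s
Z(X, w) = 684 + X
(-237767 + 383365)/(C(-553, 444) + Z(-693, U(-16, -4))) = (-237767 + 383365)/((522 - 553 + 444) + (684 - 693)) = 145598/(413 - 9) = 145598/404 = 145598*(1/404) = 72799/202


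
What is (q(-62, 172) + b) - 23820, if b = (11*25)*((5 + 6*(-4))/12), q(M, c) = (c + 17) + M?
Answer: -289541/12 ≈ -24128.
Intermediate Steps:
q(M, c) = 17 + M + c (q(M, c) = (17 + c) + M = 17 + M + c)
b = -5225/12 (b = 275*((5 - 24)*(1/12)) = 275*(-19*1/12) = 275*(-19/12) = -5225/12 ≈ -435.42)
(q(-62, 172) + b) - 23820 = ((17 - 62 + 172) - 5225/12) - 23820 = (127 - 5225/12) - 23820 = -3701/12 - 23820 = -289541/12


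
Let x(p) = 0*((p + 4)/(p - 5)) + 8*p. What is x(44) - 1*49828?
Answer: -49476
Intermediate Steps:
x(p) = 8*p (x(p) = 0*((4 + p)/(-5 + p)) + 8*p = 0 + 8*p = 8*p)
x(44) - 1*49828 = 8*44 - 1*49828 = 352 - 49828 = -49476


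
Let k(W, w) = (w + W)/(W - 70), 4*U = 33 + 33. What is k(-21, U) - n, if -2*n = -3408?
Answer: -310119/182 ≈ -1704.0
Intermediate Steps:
n = 1704 (n = -1/2*(-3408) = 1704)
U = 33/2 (U = (33 + 33)/4 = (1/4)*66 = 33/2 ≈ 16.500)
k(W, w) = (W + w)/(-70 + W)
k(-21, U) - n = (-21 + 33/2)/(-70 - 21) - 1*1704 = -9/2/(-91) - 1704 = -1/91*(-9/2) - 1704 = 9/182 - 1704 = -310119/182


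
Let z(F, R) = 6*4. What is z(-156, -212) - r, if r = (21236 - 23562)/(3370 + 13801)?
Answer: 414430/17171 ≈ 24.135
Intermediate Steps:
r = -2326/17171 ≈ -0.13546
z(F, R) = 24
z(-156, -212) - r = 24 - 1*(-2326/17171) = 24 + 2326/17171 = 414430/17171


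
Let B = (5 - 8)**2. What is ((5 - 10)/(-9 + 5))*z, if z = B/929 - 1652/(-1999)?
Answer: 7763495/7428284 ≈ 1.0451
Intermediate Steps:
B = 9 (B = (-3)**2 = 9)
z = 1552699/1857071 (z = 9/929 - 1652/(-1999) = 9*(1/929) - 1652*(-1/1999) = 9/929 + 1652/1999 = 1552699/1857071 ≈ 0.83610)
((5 - 10)/(-9 + 5))*z = ((5 - 10)/(-9 + 5))*(1552699/1857071) = -5/(-4)*(1552699/1857071) = -5*(-1/4)*(1552699/1857071) = (5/4)*(1552699/1857071) = 7763495/7428284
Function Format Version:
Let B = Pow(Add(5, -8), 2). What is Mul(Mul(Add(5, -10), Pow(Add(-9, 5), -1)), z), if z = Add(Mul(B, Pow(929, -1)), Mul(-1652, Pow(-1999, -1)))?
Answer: Rational(7763495, 7428284) ≈ 1.0451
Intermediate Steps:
B = 9 (B = Pow(-3, 2) = 9)
z = Rational(1552699, 1857071) (z = Add(Mul(9, Pow(929, -1)), Mul(-1652, Pow(-1999, -1))) = Add(Mul(9, Rational(1, 929)), Mul(-1652, Rational(-1, 1999))) = Add(Rational(9, 929), Rational(1652, 1999)) = Rational(1552699, 1857071) ≈ 0.83610)
Mul(Mul(Add(5, -10), Pow(Add(-9, 5), -1)), z) = Mul(Mul(Add(5, -10), Pow(Add(-9, 5), -1)), Rational(1552699, 1857071)) = Mul(Mul(-5, Pow(-4, -1)), Rational(1552699, 1857071)) = Mul(Mul(-5, Rational(-1, 4)), Rational(1552699, 1857071)) = Mul(Rational(5, 4), Rational(1552699, 1857071)) = Rational(7763495, 7428284)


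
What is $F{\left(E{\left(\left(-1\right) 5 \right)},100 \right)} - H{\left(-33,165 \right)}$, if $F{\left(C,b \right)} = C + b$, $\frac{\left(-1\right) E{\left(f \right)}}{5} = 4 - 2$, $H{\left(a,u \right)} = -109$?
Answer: $199$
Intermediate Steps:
$E{\left(f \right)} = -10$ ($E{\left(f \right)} = - 5 \left(4 - 2\right) = \left(-5\right) 2 = -10$)
$F{\left(E{\left(\left(-1\right) 5 \right)},100 \right)} - H{\left(-33,165 \right)} = \left(-10 + 100\right) - -109 = 90 + 109 = 199$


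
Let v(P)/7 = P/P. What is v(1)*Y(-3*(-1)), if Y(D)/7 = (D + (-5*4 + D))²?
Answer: 9604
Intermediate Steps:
Y(D) = 7*(-20 + 2*D)² (Y(D) = 7*(D + (-5*4 + D))² = 7*(D + (-20 + D))² = 7*(-20 + 2*D)²)
v(P) = 7 (v(P) = 7*(P/P) = 7*1 = 7)
v(1)*Y(-3*(-1)) = 7*(28*(-10 - 3*(-1))²) = 7*(28*(-10 + 3)²) = 7*(28*(-7)²) = 7*(28*49) = 7*1372 = 9604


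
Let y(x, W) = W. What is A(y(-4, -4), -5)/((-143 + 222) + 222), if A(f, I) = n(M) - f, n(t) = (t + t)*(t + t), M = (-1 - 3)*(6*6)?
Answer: 82948/301 ≈ 275.57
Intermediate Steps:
M = -144 (M = -4*36 = -144)
n(t) = 4*t² (n(t) = (2*t)*(2*t) = 4*t²)
A(f, I) = 82944 - f (A(f, I) = 4*(-144)² - f = 4*20736 - f = 82944 - f)
A(y(-4, -4), -5)/((-143 + 222) + 222) = (82944 - 1*(-4))/((-143 + 222) + 222) = (82944 + 4)/(79 + 222) = 82948/301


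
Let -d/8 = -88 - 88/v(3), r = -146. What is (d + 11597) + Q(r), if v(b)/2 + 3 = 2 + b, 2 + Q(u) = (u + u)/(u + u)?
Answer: 12476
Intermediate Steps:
Q(u) = -1 (Q(u) = -2 + (u + u)/(u + u) = -2 + (2*u)/((2*u)) = -2 + (2*u)*(1/(2*u)) = -2 + 1 = -1)
v(b) = -2 + 2*b (v(b) = -6 + 2*(2 + b) = -6 + (4 + 2*b) = -2 + 2*b)
d = 880 (d = -8*(-88 - 88/(-2 + 2*3)) = -8*(-88 - 88/(-2 + 6)) = -8*(-88 - 88/4) = -8*(-88 + (¼)*(-88)) = -8*(-88 - 22) = -8*(-110) = 880)
(d + 11597) + Q(r) = (880 + 11597) - 1 = 12477 - 1 = 12476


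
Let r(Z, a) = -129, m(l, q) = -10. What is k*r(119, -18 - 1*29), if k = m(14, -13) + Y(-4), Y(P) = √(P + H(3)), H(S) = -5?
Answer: 1290 - 387*I ≈ 1290.0 - 387.0*I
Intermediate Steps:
Y(P) = √(-5 + P) (Y(P) = √(P - 5) = √(-5 + P))
k = -10 + 3*I (k = -10 + √(-5 - 4) = -10 + √(-9) = -10 + 3*I ≈ -10.0 + 3.0*I)
k*r(119, -18 - 1*29) = (-10 + 3*I)*(-129) = 1290 - 387*I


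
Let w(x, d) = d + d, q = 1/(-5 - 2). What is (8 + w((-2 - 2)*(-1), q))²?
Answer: 2916/49 ≈ 59.510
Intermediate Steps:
q = -⅐ (q = 1/(-7) = -⅐ ≈ -0.14286)
w(x, d) = 2*d
(8 + w((-2 - 2)*(-1), q))² = (8 + 2*(-⅐))² = (8 - 2/7)² = (54/7)² = 2916/49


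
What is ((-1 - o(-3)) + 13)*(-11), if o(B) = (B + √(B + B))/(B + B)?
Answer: -253/2 - 11*I*√6/6 ≈ -126.5 - 4.4907*I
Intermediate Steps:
o(B) = (B + √2*√B)/(2*B) (o(B) = (B + √(2*B))/((2*B)) = (B + √2*√B)*(1/(2*B)) = (B + √2*√B)/(2*B))
((-1 - o(-3)) + 13)*(-11) = ((-1 - (½ + √2/(2*√(-3)))) + 13)*(-11) = ((-1 - (½ + √2*(-I*√3/3)/2)) + 13)*(-11) = ((-1 - (½ - I*√6/6)) + 13)*(-11) = ((-1 + (-½ + I*√6/6)) + 13)*(-11) = ((-3/2 + I*√6/6) + 13)*(-11) = (23/2 + I*√6/6)*(-11) = -253/2 - 11*I*√6/6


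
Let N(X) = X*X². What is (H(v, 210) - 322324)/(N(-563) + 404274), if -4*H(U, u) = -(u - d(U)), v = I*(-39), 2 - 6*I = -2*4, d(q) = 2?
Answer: 322272/178049273 ≈ 0.0018100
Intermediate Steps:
I = 5/3 (I = ⅓ - (-1)*4/3 = ⅓ - ⅙*(-8) = ⅓ + 4/3 = 5/3 ≈ 1.6667)
v = -65 (v = (5/3)*(-39) = -65)
H(U, u) = -½ + u/4 (H(U, u) = -(-1)*(u - 1*2)/4 = -(-1)*(u - 2)/4 = -(-1)*(-2 + u)/4 = -(2 - u)/4 = -½ + u/4)
N(X) = X³
(H(v, 210) - 322324)/(N(-563) + 404274) = ((-½ + (¼)*210) - 322324)/((-563)³ + 404274) = ((-½ + 105/2) - 322324)/(-178453547 + 404274) = (52 - 322324)/(-178049273) = -322272*(-1/178049273) = 322272/178049273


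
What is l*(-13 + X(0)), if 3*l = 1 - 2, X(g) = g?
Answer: 13/3 ≈ 4.3333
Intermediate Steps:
l = -1/3 (l = (1 - 2)/3 = (1/3)*(-1) = -1/3 ≈ -0.33333)
l*(-13 + X(0)) = -(-13 + 0)/3 = -1/3*(-13) = 13/3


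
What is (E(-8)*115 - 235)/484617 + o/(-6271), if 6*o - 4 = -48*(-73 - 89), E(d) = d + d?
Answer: -641399035/3039033207 ≈ -0.21105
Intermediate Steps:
E(d) = 2*d
o = 3890/3 (o = 2/3 + (-48*(-73 - 89))/6 = 2/3 + (-48*(-162))/6 = 2/3 + (1/6)*7776 = 2/3 + 1296 = 3890/3 ≈ 1296.7)
(E(-8)*115 - 235)/484617 + o/(-6271) = ((2*(-8))*115 - 235)/484617 + (3890/3)/(-6271) = (-16*115 - 235)*(1/484617) + (3890/3)*(-1/6271) = (-1840 - 235)*(1/484617) - 3890/18813 = -2075*1/484617 - 3890/18813 = -2075/484617 - 3890/18813 = -641399035/3039033207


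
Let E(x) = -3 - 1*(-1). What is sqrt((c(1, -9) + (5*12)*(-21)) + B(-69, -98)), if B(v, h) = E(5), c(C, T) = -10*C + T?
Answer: I*sqrt(1281) ≈ 35.791*I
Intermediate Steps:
E(x) = -2 (E(x) = -3 + 1 = -2)
c(C, T) = T - 10*C
B(v, h) = -2
sqrt((c(1, -9) + (5*12)*(-21)) + B(-69, -98)) = sqrt(((-9 - 10*1) + (5*12)*(-21)) - 2) = sqrt(((-9 - 10) + 60*(-21)) - 2) = sqrt((-19 - 1260) - 2) = sqrt(-1279 - 2) = sqrt(-1281) = I*sqrt(1281)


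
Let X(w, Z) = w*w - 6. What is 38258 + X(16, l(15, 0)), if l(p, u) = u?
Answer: 38508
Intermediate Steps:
X(w, Z) = -6 + w² (X(w, Z) = w² - 6 = -6 + w²)
38258 + X(16, l(15, 0)) = 38258 + (-6 + 16²) = 38258 + (-6 + 256) = 38258 + 250 = 38508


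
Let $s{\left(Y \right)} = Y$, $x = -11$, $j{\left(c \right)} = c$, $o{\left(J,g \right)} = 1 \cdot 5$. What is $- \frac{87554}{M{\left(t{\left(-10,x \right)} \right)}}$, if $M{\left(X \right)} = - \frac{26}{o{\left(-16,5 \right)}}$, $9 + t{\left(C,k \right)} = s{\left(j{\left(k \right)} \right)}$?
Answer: $\frac{218885}{13} \approx 16837.0$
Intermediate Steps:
$o{\left(J,g \right)} = 5$
$t{\left(C,k \right)} = -9 + k$
$M{\left(X \right)} = - \frac{26}{5}$
$- \frac{87554}{M{\left(t{\left(-10,x \right)} \right)}} = - \frac{87554}{- \frac{26}{5}} = \left(-87554\right) \left(- \frac{5}{26}\right) = \frac{218885}{13}$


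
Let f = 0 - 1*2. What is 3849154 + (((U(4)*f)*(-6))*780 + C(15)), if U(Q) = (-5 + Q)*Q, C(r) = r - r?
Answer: 3811714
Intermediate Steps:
C(r) = 0
f = -2 (f = 0 - 2 = -2)
U(Q) = Q*(-5 + Q)
3849154 + (((U(4)*f)*(-6))*780 + C(15)) = 3849154 + ((((4*(-5 + 4))*(-2))*(-6))*780 + 0) = 3849154 + ((((4*(-1))*(-2))*(-6))*780 + 0) = 3849154 + ((-4*(-2)*(-6))*780 + 0) = 3849154 + ((8*(-6))*780 + 0) = 3849154 + (-48*780 + 0) = 3849154 + (-37440 + 0) = 3849154 - 37440 = 3811714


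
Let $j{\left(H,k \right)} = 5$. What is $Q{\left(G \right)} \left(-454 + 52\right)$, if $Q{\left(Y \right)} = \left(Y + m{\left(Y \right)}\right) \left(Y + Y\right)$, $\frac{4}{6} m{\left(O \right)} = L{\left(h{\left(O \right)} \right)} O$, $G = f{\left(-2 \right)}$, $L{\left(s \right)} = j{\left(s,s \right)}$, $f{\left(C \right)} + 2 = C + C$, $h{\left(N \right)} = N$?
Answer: $-246024$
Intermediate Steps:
$f{\left(C \right)} = -2 + 2 C$ ($f{\left(C \right)} = -2 + \left(C + C\right) = -2 + 2 C$)
$L{\left(s \right)} = 5$
$G = -6$ ($G = -2 + 2 \left(-2\right) = -2 - 4 = -6$)
$m{\left(O \right)} = \frac{15 O}{2}$ ($m{\left(O \right)} = \frac{3 \cdot 5 O}{2} = \frac{15 O}{2}$)
$Q{\left(Y \right)} = 17 Y^{2}$ ($Q{\left(Y \right)} = \left(Y + \frac{15 Y}{2}\right) \left(Y + Y\right) = \frac{17 Y}{2} \cdot 2 Y = 17 Y^{2}$)
$Q{\left(G \right)} \left(-454 + 52\right) = 17 \left(-6\right)^{2} \left(-454 + 52\right) = 17 \cdot 36 \left(-402\right) = 612 \left(-402\right) = -246024$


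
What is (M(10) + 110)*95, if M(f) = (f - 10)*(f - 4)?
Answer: 10450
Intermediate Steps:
M(f) = (-10 + f)*(-4 + f)
(M(10) + 110)*95 = ((40 + 10² - 14*10) + 110)*95 = ((40 + 100 - 140) + 110)*95 = (0 + 110)*95 = 110*95 = 10450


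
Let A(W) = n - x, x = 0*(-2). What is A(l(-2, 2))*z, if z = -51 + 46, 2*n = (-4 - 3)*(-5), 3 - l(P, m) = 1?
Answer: -175/2 ≈ -87.500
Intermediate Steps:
l(P, m) = 2 (l(P, m) = 3 - 1*1 = 3 - 1 = 2)
n = 35/2 (n = ((-4 - 3)*(-5))/2 = (-7*(-5))/2 = (½)*35 = 35/2 ≈ 17.500)
x = 0
z = -5
A(W) = 35/2 (A(W) = 35/2 - 1*0 = 35/2 + 0 = 35/2)
A(l(-2, 2))*z = (35/2)*(-5) = -175/2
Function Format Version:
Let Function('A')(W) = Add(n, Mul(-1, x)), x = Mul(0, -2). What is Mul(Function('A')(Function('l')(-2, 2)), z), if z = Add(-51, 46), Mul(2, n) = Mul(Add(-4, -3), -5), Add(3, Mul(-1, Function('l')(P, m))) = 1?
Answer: Rational(-175, 2) ≈ -87.500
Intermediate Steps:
Function('l')(P, m) = 2 (Function('l')(P, m) = Add(3, Mul(-1, 1)) = Add(3, -1) = 2)
n = Rational(35, 2) (n = Mul(Rational(1, 2), Mul(Add(-4, -3), -5)) = Mul(Rational(1, 2), Mul(-7, -5)) = Mul(Rational(1, 2), 35) = Rational(35, 2) ≈ 17.500)
x = 0
z = -5
Function('A')(W) = Rational(35, 2) (Function('A')(W) = Add(Rational(35, 2), Mul(-1, 0)) = Add(Rational(35, 2), 0) = Rational(35, 2))
Mul(Function('A')(Function('l')(-2, 2)), z) = Mul(Rational(35, 2), -5) = Rational(-175, 2)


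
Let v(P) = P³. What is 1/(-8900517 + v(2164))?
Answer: 1/10124886427 ≈ 9.8767e-11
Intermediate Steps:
1/(-8900517 + v(2164)) = 1/(-8900517 + 2164³) = 1/(-8900517 + 10133786944) = 1/10124886427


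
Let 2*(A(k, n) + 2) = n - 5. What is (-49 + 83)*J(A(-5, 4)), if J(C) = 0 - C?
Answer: 85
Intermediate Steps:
A(k, n) = -9/2 + n/2 (A(k, n) = -2 + (n - 5)/2 = -2 + (-5 + n)/2 = -2 + (-5/2 + n/2) = -9/2 + n/2)
J(C) = -C
(-49 + 83)*J(A(-5, 4)) = (-49 + 83)*(-(-9/2 + (½)*4)) = 34*(-(-9/2 + 2)) = 34*(-1*(-5/2)) = 34*(5/2) = 85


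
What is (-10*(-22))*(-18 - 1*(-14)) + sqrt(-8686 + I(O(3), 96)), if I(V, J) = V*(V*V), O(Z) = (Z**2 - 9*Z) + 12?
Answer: -880 + I*sqrt(8902) ≈ -880.0 + 94.35*I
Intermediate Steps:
O(Z) = 12 + Z**2 - 9*Z
I(V, J) = V**3 (I(V, J) = V*V**2 = V**3)
(-10*(-22))*(-18 - 1*(-14)) + sqrt(-8686 + I(O(3), 96)) = (-10*(-22))*(-18 - 1*(-14)) + sqrt(-8686 + (12 + 3**2 - 9*3)**3) = 220*(-18 + 14) + sqrt(-8686 + (12 + 9 - 27)**3) = 220*(-4) + sqrt(-8686 + (-6)**3) = -880 + sqrt(-8686 - 216) = -880 + sqrt(-8902) = -880 + I*sqrt(8902)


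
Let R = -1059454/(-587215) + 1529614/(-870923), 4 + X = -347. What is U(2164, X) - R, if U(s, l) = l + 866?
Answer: 263356319893143/511419049445 ≈ 514.95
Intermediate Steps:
X = -351 (X = -4 - 347 = -351)
R = 24490571032/511419049445 (R = -1059454*(-1/587215) + 1529614*(-1/870923) = 1059454/587215 - 1529614/870923 = 24490571032/511419049445 ≈ 0.047888)
U(s, l) = 866 + l
U(2164, X) - R = (866 - 351) - 1*24490571032/511419049445 = 515 - 24490571032/511419049445 = 263356319893143/511419049445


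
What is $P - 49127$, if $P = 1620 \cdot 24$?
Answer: $-10247$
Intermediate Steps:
$P = 38880$
$P - 49127 = 38880 - 49127 = -10247$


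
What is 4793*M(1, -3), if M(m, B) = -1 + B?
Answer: -19172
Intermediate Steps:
4793*M(1, -3) = 4793*(-1 - 3) = 4793*(-4) = -19172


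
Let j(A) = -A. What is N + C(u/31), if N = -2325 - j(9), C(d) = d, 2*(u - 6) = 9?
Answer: -143571/62 ≈ -2315.7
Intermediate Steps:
u = 21/2 (u = 6 + (½)*9 = 6 + 9/2 = 21/2 ≈ 10.500)
N = -2316 (N = -2325 - (-1)*9 = -2325 - 1*(-9) = -2325 + 9 = -2316)
N + C(u/31) = -2316 + (21/2)/31 = -2316 + (21/2)*(1/31) = -2316 + 21/62 = -143571/62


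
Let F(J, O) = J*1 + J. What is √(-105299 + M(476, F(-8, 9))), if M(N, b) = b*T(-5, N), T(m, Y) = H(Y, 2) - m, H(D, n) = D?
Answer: 27*I*√155 ≈ 336.15*I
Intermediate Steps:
T(m, Y) = Y - m
F(J, O) = 2*J (F(J, O) = J + J = 2*J)
M(N, b) = b*(5 + N) (M(N, b) = b*(N - 1*(-5)) = b*(N + 5) = b*(5 + N))
√(-105299 + M(476, F(-8, 9))) = √(-105299 + (2*(-8))*(5 + 476)) = √(-105299 - 16*481) = √(-105299 - 7696) = √(-112995) = 27*I*√155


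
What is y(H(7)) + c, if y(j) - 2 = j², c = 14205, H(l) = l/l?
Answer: 14208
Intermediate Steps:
H(l) = 1
y(j) = 2 + j²
y(H(7)) + c = (2 + 1²) + 14205 = (2 + 1) + 14205 = 3 + 14205 = 14208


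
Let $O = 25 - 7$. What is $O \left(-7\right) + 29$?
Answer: $-97$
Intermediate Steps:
$O = 18$ ($O = 25 - 7 = 18$)
$O \left(-7\right) + 29 = 18 \left(-7\right) + 29 = -126 + 29 = -97$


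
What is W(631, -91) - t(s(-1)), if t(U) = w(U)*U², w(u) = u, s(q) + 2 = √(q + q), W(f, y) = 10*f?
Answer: 6306 - 10*I*√2 ≈ 6306.0 - 14.142*I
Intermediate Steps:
s(q) = -2 + √2*√q (s(q) = -2 + √(q + q) = -2 + √(2*q) = -2 + √2*√q)
t(U) = U³ (t(U) = U*U² = U³)
W(631, -91) - t(s(-1)) = 10*631 - (-2 + √2*√(-1))³ = 6310 - (-2 + √2*I)³ = 6310 - (-2 + I*√2)³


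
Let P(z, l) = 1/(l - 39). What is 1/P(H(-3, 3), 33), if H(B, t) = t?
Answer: -6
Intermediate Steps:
P(z, l) = 1/(-39 + l)
1/P(H(-3, 3), 33) = 1/(1/(-39 + 33)) = 1/(1/(-6)) = 1/(-⅙) = -6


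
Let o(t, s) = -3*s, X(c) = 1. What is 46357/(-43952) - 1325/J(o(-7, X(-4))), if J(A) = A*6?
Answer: 28700987/395568 ≈ 72.556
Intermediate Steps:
J(A) = 6*A
46357/(-43952) - 1325/J(o(-7, X(-4))) = 46357/(-43952) - 1325/(6*(-3*1)) = 46357*(-1/43952) - 1325/(6*(-3)) = -46357/43952 - 1325/(-18) = -46357/43952 - 1325*(-1/18) = -46357/43952 + 1325/18 = 28700987/395568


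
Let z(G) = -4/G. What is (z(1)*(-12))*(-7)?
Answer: -336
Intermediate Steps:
(z(1)*(-12))*(-7) = (-4/1*(-12))*(-7) = (-4*1*(-12))*(-7) = -4*(-12)*(-7) = 48*(-7) = -336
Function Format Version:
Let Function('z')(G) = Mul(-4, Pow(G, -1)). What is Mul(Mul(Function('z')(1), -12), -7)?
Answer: -336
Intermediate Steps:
Mul(Mul(Function('z')(1), -12), -7) = Mul(Mul(Mul(-4, Pow(1, -1)), -12), -7) = Mul(Mul(Mul(-4, 1), -12), -7) = Mul(Mul(-4, -12), -7) = Mul(48, -7) = -336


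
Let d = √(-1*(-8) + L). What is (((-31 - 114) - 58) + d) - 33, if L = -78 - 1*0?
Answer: -236 + I*√70 ≈ -236.0 + 8.3666*I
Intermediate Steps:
L = -78 (L = -78 + 0 = -78)
d = I*√70 (d = √(-1*(-8) - 78) = √(8 - 78) = √(-70) = I*√70 ≈ 8.3666*I)
(((-31 - 114) - 58) + d) - 33 = (((-31 - 114) - 58) + I*√70) - 33 = ((-145 - 58) + I*√70) - 33 = (-203 + I*√70) - 33 = -236 + I*√70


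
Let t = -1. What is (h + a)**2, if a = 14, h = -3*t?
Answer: 289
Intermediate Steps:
h = 3 (h = -3*(-1) = 3)
(h + a)**2 = (3 + 14)**2 = 17**2 = 289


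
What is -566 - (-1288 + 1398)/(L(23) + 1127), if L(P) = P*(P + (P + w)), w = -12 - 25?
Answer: -377577/667 ≈ -566.08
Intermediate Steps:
w = -37
L(P) = P*(-37 + 2*P) (L(P) = P*(P + (P - 37)) = P*(P + (-37 + P)) = P*(-37 + 2*P))
-566 - (-1288 + 1398)/(L(23) + 1127) = -566 - (-1288 + 1398)/(23*(-37 + 2*23) + 1127) = -566 - 110/(23*(-37 + 46) + 1127) = -566 - 110/(23*9 + 1127) = -566 - 110/(207 + 1127) = -566 - 110/1334 = -566 - 1*55/667 = -566 - 55/667 = -377577/667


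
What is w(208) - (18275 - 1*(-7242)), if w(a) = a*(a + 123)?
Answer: 43331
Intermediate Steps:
w(a) = a*(123 + a)
w(208) - (18275 - 1*(-7242)) = 208*(123 + 208) - (18275 - 1*(-7242)) = 208*331 - (18275 + 7242) = 68848 - 1*25517 = 68848 - 25517 = 43331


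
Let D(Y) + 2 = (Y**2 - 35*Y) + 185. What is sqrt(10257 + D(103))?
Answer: 14*sqrt(89) ≈ 132.08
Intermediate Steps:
D(Y) = 183 + Y**2 - 35*Y (D(Y) = -2 + ((Y**2 - 35*Y) + 185) = -2 + (185 + Y**2 - 35*Y) = 183 + Y**2 - 35*Y)
sqrt(10257 + D(103)) = sqrt(10257 + (183 + 103**2 - 35*103)) = sqrt(10257 + (183 + 10609 - 3605)) = sqrt(10257 + 7187) = sqrt(17444) = 14*sqrt(89)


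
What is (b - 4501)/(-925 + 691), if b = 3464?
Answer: 1037/234 ≈ 4.4316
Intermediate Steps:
(b - 4501)/(-925 + 691) = (3464 - 4501)/(-925 + 691) = -1037/(-234) = -1037*(-1/234) = 1037/234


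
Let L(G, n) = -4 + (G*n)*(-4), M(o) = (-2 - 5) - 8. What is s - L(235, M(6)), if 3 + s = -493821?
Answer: -507920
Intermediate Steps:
s = -493824 (s = -3 - 493821 = -493824)
M(o) = -15 (M(o) = -7 - 8 = -15)
L(G, n) = -4 - 4*G*n
s - L(235, M(6)) = -493824 - (-4 - 4*235*(-15)) = -493824 - (-4 + 14100) = -493824 - 1*14096 = -493824 - 14096 = -507920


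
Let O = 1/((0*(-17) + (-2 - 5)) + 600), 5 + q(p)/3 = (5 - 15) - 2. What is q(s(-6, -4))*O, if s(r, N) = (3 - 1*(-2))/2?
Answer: -51/593 ≈ -0.086003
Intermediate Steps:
s(r, N) = 5/2 (s(r, N) = (3 + 2)*(½) = 5*(½) = 5/2)
q(p) = -51 (q(p) = -15 + 3*((5 - 15) - 2) = -15 + 3*(-10 - 2) = -15 + 3*(-12) = -15 - 36 = -51)
O = 1/593 (O = 1/((0 - 7) + 600) = 1/(-7 + 600) = 1/593 ≈ 0.0016863)
q(s(-6, -4))*O = -51*1/593 = -51/593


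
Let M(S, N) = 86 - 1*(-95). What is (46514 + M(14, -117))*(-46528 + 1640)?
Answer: -2096045160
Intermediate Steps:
M(S, N) = 181 (M(S, N) = 86 + 95 = 181)
(46514 + M(14, -117))*(-46528 + 1640) = (46514 + 181)*(-46528 + 1640) = 46695*(-44888) = -2096045160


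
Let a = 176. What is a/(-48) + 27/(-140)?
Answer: -1621/420 ≈ -3.8595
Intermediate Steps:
a/(-48) + 27/(-140) = 176/(-48) + 27/(-140) = 176*(-1/48) + 27*(-1/140) = -11/3 - 27/140 = -1621/420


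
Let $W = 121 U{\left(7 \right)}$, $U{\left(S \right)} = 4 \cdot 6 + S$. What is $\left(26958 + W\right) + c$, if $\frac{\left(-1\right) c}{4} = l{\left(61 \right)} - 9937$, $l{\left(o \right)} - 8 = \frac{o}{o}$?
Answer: $70421$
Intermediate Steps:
$l{\left(o \right)} = 9$ ($l{\left(o \right)} = 8 + \frac{o}{o} = 8 + 1 = 9$)
$c = 39712$ ($c = - 4 \left(9 - 9937\right) = \left(-4\right) \left(-9928\right) = 39712$)
$U{\left(S \right)} = 24 + S$
$W = 3751$ ($W = 121 \left(24 + 7\right) = 121 \cdot 31 = 3751$)
$\left(26958 + W\right) + c = \left(26958 + 3751\right) + 39712 = 30709 + 39712 = 70421$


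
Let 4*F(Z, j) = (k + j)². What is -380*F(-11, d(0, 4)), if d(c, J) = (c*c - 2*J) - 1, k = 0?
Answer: -7695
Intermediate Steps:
d(c, J) = -1 + c² - 2*J (d(c, J) = (c² - 2*J) - 1 = -1 + c² - 2*J)
F(Z, j) = j²/4 (F(Z, j) = (0 + j)²/4 = j²/4)
-380*F(-11, d(0, 4)) = -95*(-1 + 0² - 2*4)² = -95*(-1 + 0 - 8)² = -95*(-9)² = -95*81 = -380*81/4 = -7695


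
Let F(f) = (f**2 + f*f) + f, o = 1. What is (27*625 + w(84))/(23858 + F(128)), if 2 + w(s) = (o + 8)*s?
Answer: 17629/56754 ≈ 0.31062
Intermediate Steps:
F(f) = f + 2*f**2 (F(f) = (f**2 + f**2) + f = 2*f**2 + f = f + 2*f**2)
w(s) = -2 + 9*s (w(s) = -2 + (1 + 8)*s = -2 + 9*s)
(27*625 + w(84))/(23858 + F(128)) = (27*625 + (-2 + 9*84))/(23858 + 128*(1 + 2*128)) = (16875 + (-2 + 756))/(23858 + 128*(1 + 256)) = (16875 + 754)/(23858 + 128*257) = 17629/(23858 + 32896) = 17629/56754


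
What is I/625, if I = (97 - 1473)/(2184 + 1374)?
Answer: -688/1111875 ≈ -0.00061877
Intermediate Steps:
I = -688/1779 (I = -1376/3558 = -1376*1/3558 = -688/1779 ≈ -0.38673)
I/625 = -688/1779/625 = -688/1779*1/625 = -688/1111875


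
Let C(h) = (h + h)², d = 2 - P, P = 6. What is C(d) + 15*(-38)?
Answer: -506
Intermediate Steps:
d = -4 (d = 2 - 1*6 = 2 - 6 = -4)
C(h) = 4*h² (C(h) = (2*h)² = 4*h²)
C(d) + 15*(-38) = 4*(-4)² + 15*(-38) = 4*16 - 570 = 64 - 570 = -506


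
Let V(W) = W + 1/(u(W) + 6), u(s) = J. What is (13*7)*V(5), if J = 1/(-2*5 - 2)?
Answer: 33397/71 ≈ 470.38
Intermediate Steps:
J = -1/12 (J = 1/(-10 - 2) = 1/(-12) = -1/12 ≈ -0.083333)
u(s) = -1/12
V(W) = 12/71 + W (V(W) = W + 1/(-1/12 + 6) = W + 1/(71/12) = W + 12/71 = 12/71 + W)
(13*7)*V(5) = (13*7)*(12/71 + 5) = 91*(367/71) = 33397/71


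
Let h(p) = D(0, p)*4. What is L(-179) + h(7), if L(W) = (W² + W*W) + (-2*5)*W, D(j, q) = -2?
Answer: 65864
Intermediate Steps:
h(p) = -8 (h(p) = -2*4 = -8)
L(W) = -10*W + 2*W² (L(W) = (W² + W²) - 10*W = 2*W² - 10*W = -10*W + 2*W²)
L(-179) + h(7) = 2*(-179)*(-5 - 179) - 8 = 2*(-179)*(-184) - 8 = 65872 - 8 = 65864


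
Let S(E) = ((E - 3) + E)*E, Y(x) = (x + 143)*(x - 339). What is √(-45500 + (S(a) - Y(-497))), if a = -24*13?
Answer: 2*I*√36455 ≈ 381.86*I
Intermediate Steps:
Y(x) = (-339 + x)*(143 + x) (Y(x) = (143 + x)*(-339 + x) = (-339 + x)*(143 + x))
a = -312
S(E) = E*(-3 + 2*E) (S(E) = ((-3 + E) + E)*E = (-3 + 2*E)*E = E*(-3 + 2*E))
√(-45500 + (S(a) - Y(-497))) = √(-45500 + (-312*(-3 + 2*(-312)) - (-48477 + (-497)² - 196*(-497)))) = √(-45500 + (-312*(-3 - 624) - (-48477 + 247009 + 97412))) = √(-45500 + (-312*(-627) - 1*295944)) = √(-45500 + (195624 - 295944)) = √(-45500 - 100320) = √(-145820) = 2*I*√36455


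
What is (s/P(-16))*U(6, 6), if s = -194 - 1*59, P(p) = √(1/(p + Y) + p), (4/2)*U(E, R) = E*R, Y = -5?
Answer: 4554*I*√7077/337 ≈ 1136.8*I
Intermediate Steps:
U(E, R) = E*R/2 (U(E, R) = (E*R)/2 = E*R/2)
P(p) = √(p + 1/(-5 + p)) (P(p) = √(1/(p - 5) + p) = √(1/(-5 + p) + p) = √(p + 1/(-5 + p)))
s = -253 (s = -194 - 59 = -253)
(s/P(-16))*U(6, 6) = (-253*(-I*√21)/√(1 - 16*(-5 - 16)))*((½)*6*6) = -253*(-I*√21)/√(1 - 16*(-21))*18 = -253*(-I*√21/√(1 + 336))*18 = -253*(-I*√7077/337)*18 = -(-253)*I*√7077/337*18 = (253*I*√7077/337)*18 = 4554*I*√7077/337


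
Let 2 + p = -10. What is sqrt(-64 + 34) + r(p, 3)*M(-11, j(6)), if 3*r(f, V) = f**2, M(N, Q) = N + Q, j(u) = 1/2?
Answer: -504 + I*sqrt(30) ≈ -504.0 + 5.4772*I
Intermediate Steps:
j(u) = 1/2
p = -12 (p = -2 - 10 = -12)
r(f, V) = f**2/3
sqrt(-64 + 34) + r(p, 3)*M(-11, j(6)) = sqrt(-64 + 34) + ((1/3)*(-12)**2)*(-11 + 1/2) = sqrt(-30) + ((1/3)*144)*(-21/2) = I*sqrt(30) + 48*(-21/2) = I*sqrt(30) - 504 = -504 + I*sqrt(30)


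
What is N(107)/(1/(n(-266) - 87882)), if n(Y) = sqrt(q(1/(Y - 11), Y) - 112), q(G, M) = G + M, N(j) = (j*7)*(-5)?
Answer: 329118090 - 3745*I*sqrt(29003839)/277 ≈ 3.2912e+8 - 72812.0*I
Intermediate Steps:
N(j) = -35*j (N(j) = (7*j)*(-5) = -35*j)
n(Y) = sqrt(-112 + Y + 1/(-11 + Y)) (n(Y) = sqrt((1/(Y - 11) + Y) - 112) = sqrt((1/(-11 + Y) + Y) - 112) = sqrt((Y + 1/(-11 + Y)) - 112) = sqrt(-112 + Y + 1/(-11 + Y)))
N(107)/(1/(n(-266) - 87882)) = (-35*107)/(1/(sqrt((1 + (-112 - 266)*(-11 - 266))/(-11 - 266)) - 87882)) = -(-329118090 + 3745*(sqrt(1 - 378*(-277))*(I*sqrt(277)/277))) = -(-329118090 + 3745*(I*sqrt(277)*sqrt(1 + 104706)/277)) = -(-329118090 + 3745*(I*sqrt(29003839)/277)) = -(-329118090 + 3745*I*sqrt(29003839)/277) = -3745*(-87882 + I*sqrt(29003839)/277) = 329118090 - 3745*I*sqrt(29003839)/277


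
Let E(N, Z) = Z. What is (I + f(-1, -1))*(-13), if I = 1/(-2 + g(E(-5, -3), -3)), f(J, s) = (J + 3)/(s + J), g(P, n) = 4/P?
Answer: 169/10 ≈ 16.900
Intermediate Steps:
f(J, s) = (3 + J)/(J + s)
I = -3/10 (I = 1/(-2 + 4/(-3)) = 1/(-2 + 4*(-1/3)) = 1/(-2 - 4/3) = 1/(-10/3) = -3/10 ≈ -0.30000)
(I + f(-1, -1))*(-13) = (-3/10 + (3 - 1)/(-1 - 1))*(-13) = (-3/10 + 2/(-2))*(-13) = (-3/10 - 1/2*2)*(-13) = (-3/10 - 1)*(-13) = -13/10*(-13) = 169/10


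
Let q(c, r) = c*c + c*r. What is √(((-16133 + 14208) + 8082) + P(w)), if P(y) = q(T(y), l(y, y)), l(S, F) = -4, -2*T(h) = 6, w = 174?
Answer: √6178 ≈ 78.600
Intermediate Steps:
T(h) = -3 (T(h) = -½*6 = -3)
q(c, r) = c² + c*r
P(y) = 21 (P(y) = -3*(-3 - 4) = -3*(-7) = 21)
√(((-16133 + 14208) + 8082) + P(w)) = √(((-16133 + 14208) + 8082) + 21) = √((-1925 + 8082) + 21) = √(6157 + 21) = √6178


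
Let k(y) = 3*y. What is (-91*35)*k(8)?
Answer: -76440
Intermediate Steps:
(-91*35)*k(8) = (-91*35)*(3*8) = -3185*24 = -76440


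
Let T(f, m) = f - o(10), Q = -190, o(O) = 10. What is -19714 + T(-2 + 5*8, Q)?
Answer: -19686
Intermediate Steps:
T(f, m) = -10 + f (T(f, m) = f - 1*10 = f - 10 = -10 + f)
-19714 + T(-2 + 5*8, Q) = -19714 + (-10 + (-2 + 5*8)) = -19714 + (-10 + (-2 + 40)) = -19714 + (-10 + 38) = -19714 + 28 = -19686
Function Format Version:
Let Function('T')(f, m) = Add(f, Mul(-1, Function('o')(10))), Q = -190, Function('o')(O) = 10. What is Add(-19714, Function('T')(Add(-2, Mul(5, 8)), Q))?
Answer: -19686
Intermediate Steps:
Function('T')(f, m) = Add(-10, f) (Function('T')(f, m) = Add(f, Mul(-1, 10)) = Add(f, -10) = Add(-10, f))
Add(-19714, Function('T')(Add(-2, Mul(5, 8)), Q)) = Add(-19714, Add(-10, Add(-2, Mul(5, 8)))) = Add(-19714, Add(-10, Add(-2, 40))) = Add(-19714, Add(-10, 38)) = Add(-19714, 28) = -19686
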